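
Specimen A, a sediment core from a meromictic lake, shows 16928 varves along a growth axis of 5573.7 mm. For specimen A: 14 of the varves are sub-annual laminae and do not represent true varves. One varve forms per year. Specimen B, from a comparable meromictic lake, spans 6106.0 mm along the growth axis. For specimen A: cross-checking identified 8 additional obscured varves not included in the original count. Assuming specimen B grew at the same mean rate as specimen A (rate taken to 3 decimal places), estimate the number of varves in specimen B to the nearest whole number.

Specimen A: correcting the raw count gives 16928 − 14 + 8 = 16922 true varves.
A: Extension rate ≈ 5573.7 / 16922 = 0.329 mm/yr.
For B, 6106.0 / 0.329 = 18559.27 years ≈ 18559 varves.

18559 varves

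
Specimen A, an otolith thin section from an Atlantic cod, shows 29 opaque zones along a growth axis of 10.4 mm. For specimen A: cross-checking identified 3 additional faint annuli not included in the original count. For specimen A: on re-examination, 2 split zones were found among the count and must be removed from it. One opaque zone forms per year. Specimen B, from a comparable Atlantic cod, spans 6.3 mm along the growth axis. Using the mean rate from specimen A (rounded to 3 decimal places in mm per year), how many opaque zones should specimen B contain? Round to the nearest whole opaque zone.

Specimen A: adjusted count: 29 − 2 + 3 = 30 opaque zones.
A: Mean rate = 10.4 mm / 30 years ≈ 0.347 mm/yr.
B spans 6.3 / 0.347 = 18.16 years ≈ 18 opaque zones.

18 opaque zones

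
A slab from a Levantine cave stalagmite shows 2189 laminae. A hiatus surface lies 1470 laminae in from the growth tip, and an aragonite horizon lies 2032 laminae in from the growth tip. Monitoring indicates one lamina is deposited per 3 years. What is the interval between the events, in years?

1686 years

The two markers are separated by 2032 − 1470 = 562 laminae.
Multiplying by 3 years per lamina: 562 × 3 = 1686 years.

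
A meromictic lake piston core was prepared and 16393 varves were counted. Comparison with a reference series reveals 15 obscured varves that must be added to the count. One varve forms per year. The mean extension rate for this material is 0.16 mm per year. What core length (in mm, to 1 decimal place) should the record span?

2625.3 mm

True varve count = 16393 + 15 = 16408.
16408 years at 0.16 mm/year gives 0.16 × 16408 = 2625.3 mm.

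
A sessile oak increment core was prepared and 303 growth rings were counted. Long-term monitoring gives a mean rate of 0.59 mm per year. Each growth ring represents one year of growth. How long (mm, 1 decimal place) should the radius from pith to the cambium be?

303 years of growth are recorded.
303 years at 0.59 mm/year gives 0.59 × 303 = 178.8 mm.

178.8 mm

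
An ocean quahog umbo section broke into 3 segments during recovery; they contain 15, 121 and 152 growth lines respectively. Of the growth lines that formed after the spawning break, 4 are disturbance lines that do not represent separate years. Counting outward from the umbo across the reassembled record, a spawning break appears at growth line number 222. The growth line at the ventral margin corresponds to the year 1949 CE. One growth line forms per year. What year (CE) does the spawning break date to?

Total growth lines = 15 + 121 + 152 = 288.
288 − 222 = 66 growth lines lie beyond the spawning break toward the ventral margin.
Removing the 4 false growth lines leaves 66 − 4 = 62 true growth lines beyond the spawning break.
1949 − 62 = 1887 CE.

1887 CE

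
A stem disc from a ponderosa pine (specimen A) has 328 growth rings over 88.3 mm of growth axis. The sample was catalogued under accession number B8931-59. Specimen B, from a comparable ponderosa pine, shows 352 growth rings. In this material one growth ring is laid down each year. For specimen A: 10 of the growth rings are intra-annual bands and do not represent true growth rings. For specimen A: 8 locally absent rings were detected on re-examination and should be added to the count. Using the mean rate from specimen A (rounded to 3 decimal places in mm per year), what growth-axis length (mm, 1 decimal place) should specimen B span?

Specimen A: true growth ring count = 328 − 10 + 8 = 326.
A: 88.3 mm over 326 years gives 88.3 / 326 ≈ 0.271 mm per year.
B's length ≈ 0.271 × 352 = 95.4 mm.

95.4 mm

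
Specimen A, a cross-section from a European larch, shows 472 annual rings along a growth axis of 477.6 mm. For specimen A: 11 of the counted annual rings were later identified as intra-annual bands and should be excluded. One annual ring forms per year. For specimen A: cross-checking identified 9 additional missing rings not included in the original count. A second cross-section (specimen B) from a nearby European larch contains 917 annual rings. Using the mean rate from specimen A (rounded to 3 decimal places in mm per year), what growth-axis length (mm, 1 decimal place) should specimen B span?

Specimen A: after corrections the count is 472 − 11 + 9 = 470 annual rings.
A: 477.6 mm over 470 years gives 477.6 / 470 ≈ 1.016 mm/year.
Length of B = 1.016 × 917 = 931.7 mm.

931.7 mm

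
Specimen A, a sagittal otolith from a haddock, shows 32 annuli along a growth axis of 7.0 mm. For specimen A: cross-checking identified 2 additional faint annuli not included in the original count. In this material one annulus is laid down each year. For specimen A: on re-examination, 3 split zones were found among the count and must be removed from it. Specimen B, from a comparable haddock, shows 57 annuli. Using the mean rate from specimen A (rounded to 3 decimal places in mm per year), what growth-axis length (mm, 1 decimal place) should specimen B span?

12.9 mm

Specimen A: adjusted count: 32 − 3 + 2 = 31 annuli.
A: 7.0 mm over 31 years gives 7.0 / 31 ≈ 0.226 mm per year.
For B, 0.226 mm/year × 57 years = 12.9 mm.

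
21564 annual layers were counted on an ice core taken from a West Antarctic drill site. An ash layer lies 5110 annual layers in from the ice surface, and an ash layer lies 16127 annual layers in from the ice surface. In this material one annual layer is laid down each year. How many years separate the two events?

11017 years

16127 − 5110 = 11017 annual layers lie between the two events.
That is 11017 years at one annual layer per year.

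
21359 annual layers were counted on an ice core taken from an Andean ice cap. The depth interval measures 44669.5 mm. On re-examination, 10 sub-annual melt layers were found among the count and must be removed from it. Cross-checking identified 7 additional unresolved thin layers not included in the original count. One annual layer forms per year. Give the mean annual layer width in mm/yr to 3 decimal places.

Adjusted count: 21359 − 10 + 7 = 21356 annual layers.
Mean rate = 44669.5 mm / 21356 years ≈ 2.092 mm/yr.

2.092 mm/yr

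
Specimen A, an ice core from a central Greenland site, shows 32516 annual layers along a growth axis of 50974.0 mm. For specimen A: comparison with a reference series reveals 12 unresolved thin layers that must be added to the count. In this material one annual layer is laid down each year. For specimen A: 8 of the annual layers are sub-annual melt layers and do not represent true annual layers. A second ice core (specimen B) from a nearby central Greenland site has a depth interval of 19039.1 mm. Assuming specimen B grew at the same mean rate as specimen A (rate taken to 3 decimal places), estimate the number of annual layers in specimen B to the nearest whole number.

12150 annual layers

Specimen A: adjusted count: 32516 − 8 + 12 = 32520 annual layers.
A: Mean rate = 50974.0 mm / 32520 years ≈ 1.567 mm/year.
Specimen B: 19039.1 mm / 1.567 mm per year = 12150.03 years ≈ 12150 annual layers.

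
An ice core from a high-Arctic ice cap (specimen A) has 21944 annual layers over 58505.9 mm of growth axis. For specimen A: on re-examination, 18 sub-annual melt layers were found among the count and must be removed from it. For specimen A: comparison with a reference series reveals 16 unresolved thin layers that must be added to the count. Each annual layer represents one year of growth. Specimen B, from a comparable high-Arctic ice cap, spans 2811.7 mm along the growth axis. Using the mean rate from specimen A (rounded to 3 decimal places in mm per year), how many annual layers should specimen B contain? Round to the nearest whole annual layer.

Specimen A: adjusted count: 21944 − 18 + 16 = 21942 annual layers.
A: Extension rate ≈ 58505.9 / 21942 = 2.666 mm/yr.
B spans 2811.7 / 2.666 = 1054.65 years ≈ 1055 annual layers.

1055 annual layers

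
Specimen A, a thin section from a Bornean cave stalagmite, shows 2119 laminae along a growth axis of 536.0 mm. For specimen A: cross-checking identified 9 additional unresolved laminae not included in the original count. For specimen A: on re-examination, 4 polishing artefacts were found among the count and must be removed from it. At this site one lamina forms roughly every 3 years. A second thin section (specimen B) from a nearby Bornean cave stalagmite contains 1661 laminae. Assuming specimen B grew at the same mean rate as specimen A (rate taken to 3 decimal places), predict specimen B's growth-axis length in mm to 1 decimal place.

418.6 mm

Specimen A: correcting the raw count gives 2119 − 4 + 9 = 2124 true laminae.
Specimen A: 2124 laminae at 3 years each span 2124 × 3 = 6372 years.
A: Mean rate = 536.0 mm / 6372 years ≈ 0.084 mm/yr.
Specimen B: 1661 laminae at 3 years each span 1661 × 3 = 4983 years. For B, 0.084 mm/year × 4983 years = 418.6 mm.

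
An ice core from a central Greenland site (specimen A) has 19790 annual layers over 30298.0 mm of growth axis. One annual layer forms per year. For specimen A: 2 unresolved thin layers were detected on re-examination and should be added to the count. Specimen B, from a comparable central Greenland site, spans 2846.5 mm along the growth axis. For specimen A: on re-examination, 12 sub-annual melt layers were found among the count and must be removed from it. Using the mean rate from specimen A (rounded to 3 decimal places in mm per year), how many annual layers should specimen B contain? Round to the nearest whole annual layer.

1858 annual layers

Specimen A: correcting the raw count gives 19790 − 12 + 2 = 19780 true annual layers.
A: Mean rate = 30298.0 mm / 19780 years ≈ 1.532 mm per year.
B spans 2846.5 / 1.532 = 1858.03 years ≈ 1858 annual layers.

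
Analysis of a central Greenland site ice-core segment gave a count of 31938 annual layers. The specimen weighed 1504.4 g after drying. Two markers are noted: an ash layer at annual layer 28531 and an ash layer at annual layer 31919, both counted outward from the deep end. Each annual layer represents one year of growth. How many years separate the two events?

31919 − 28531 = 3388 annual layers lie between the two events.
That is 3388 years at one annual layer per year.

3388 years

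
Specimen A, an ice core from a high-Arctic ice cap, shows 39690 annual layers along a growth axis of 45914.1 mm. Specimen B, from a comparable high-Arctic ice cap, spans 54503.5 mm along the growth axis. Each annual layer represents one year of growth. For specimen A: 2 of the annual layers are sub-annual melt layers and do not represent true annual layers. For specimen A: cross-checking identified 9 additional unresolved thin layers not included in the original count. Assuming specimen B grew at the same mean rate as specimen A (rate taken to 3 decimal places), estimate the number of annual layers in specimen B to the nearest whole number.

Specimen A: correcting the raw count gives 39690 − 2 + 9 = 39697 true annual layers.
A: Mean rate = 45914.1 mm / 39697 years ≈ 1.157 mm per year.
B spans 54503.5 / 1.157 = 47107.61 years ≈ 47108 annual layers.

47108 annual layers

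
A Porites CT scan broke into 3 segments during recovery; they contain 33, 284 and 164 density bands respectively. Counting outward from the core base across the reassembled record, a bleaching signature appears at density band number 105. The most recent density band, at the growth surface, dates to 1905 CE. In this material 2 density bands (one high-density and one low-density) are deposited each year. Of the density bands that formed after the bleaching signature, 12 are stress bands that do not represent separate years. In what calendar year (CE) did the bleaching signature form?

1723 CE

Total density bands = 33 + 284 + 164 = 481.
481 − 105 = 376 density bands lie beyond the bleaching signature toward the growth surface.
376 − 12 false = 364 true density bands after the bleaching signature.
364 density bands at 2 per year is 364 / 2 = 182 years.
1905 − 182 = 1723 CE.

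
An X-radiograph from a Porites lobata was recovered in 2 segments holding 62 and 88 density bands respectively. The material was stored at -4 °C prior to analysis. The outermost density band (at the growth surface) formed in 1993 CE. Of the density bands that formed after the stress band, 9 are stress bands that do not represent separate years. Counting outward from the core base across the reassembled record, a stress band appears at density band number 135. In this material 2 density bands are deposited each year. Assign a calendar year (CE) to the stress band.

1990 CE

Total density bands = 62 + 88 = 150.
150 − 135 = 15 density bands lie beyond the stress band toward the growth surface.
15 − 9 false = 6 true density bands after the stress band.
With 2 density bands per year, 6 / 2 = 3 years.
The density band at the growth surface is 1993 CE, so the stress band dates to 1993 − 3 = 1990 CE.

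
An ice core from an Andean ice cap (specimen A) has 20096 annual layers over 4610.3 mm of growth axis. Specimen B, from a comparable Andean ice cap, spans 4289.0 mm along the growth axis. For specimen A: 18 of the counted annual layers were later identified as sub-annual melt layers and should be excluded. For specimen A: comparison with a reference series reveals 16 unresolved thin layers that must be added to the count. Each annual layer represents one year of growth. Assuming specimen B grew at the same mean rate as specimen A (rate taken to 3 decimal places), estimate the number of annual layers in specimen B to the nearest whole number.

Specimen A: correcting the raw count gives 20096 − 18 + 16 = 20094 true annual layers.
A: 4610.3 mm over 20094 years gives 4610.3 / 20094 ≈ 0.229 mm/year.
Specimen B: 4289.0 mm / 0.229 mm per year = 18729.26 years ≈ 18729 annual layers.

18729 annual layers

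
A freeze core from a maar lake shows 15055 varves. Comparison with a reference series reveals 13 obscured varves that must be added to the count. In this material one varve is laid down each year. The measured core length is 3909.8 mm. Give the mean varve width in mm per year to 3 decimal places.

0.259 mm per year

Correcting the raw count gives 15055 + 13 = 15068 true varves.
3909.8 mm over 15068 years gives 3909.8 / 15068 ≈ 0.259 mm per year.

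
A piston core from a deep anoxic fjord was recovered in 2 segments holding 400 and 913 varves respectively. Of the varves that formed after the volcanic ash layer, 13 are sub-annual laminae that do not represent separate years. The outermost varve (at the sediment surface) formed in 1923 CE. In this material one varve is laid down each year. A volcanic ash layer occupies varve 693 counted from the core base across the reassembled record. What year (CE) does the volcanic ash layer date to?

1316 CE

Total varves = 400 + 913 = 1313.
Between varve 693 and the sediment surface there are 1313 − 693 = 620 varves.
Excluding 13 false varves: 620 − 13 = 607.
1923 − 607 = 1316 CE.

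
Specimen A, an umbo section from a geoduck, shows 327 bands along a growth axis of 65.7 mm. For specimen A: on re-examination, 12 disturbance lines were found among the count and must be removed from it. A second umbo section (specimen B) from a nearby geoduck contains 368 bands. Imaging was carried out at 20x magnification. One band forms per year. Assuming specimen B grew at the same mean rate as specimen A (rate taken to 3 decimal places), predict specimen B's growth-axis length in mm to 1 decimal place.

76.9 mm

Specimen A: after corrections the count is 327 − 12 = 315 bands.
A: Mean rate = 65.7 mm / 315 years ≈ 0.209 mm/year.
For B, 0.209 mm/year × 368 years = 76.9 mm.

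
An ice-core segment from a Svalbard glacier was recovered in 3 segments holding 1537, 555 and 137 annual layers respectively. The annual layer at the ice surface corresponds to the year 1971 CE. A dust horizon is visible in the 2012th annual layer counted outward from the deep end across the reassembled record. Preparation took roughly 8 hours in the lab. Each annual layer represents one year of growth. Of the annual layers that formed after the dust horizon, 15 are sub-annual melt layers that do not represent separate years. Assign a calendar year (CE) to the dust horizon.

1769 CE

Total annual layers = 1537 + 555 + 137 = 2229.
Between annual layer 2012 and the ice surface there are 2229 − 2012 = 217 annual layers.
Removing the 15 false annual layers leaves 217 − 15 = 202 true annual layers beyond the dust horizon.
The annual layer at the ice surface is 1971 CE, so the dust horizon dates to 1971 − 202 = 1769 CE.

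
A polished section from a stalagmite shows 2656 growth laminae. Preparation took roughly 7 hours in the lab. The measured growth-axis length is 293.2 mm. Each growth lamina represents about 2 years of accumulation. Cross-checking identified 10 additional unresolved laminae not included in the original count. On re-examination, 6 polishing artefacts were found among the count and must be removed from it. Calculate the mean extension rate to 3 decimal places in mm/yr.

True growth lamina count = 2656 − 6 + 10 = 2660.
At 2 years per growth lamina, 2660 × 2 = 5320 years.
Mean rate = 293.2 mm / 5320 years ≈ 0.055 mm/yr.

0.055 mm/yr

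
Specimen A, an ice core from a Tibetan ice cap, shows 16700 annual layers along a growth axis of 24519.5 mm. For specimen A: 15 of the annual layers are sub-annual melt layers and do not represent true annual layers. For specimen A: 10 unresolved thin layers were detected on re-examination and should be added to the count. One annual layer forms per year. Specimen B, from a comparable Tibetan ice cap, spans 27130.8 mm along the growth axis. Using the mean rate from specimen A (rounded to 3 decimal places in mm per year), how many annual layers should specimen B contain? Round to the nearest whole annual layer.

18469 annual layers

Specimen A: correcting the raw count gives 16700 − 15 + 10 = 16695 true annual layers.
A: Extension rate ≈ 24519.5 / 16695 = 1.469 mm/year.
B spans 27130.8 / 1.469 = 18468.89 years ≈ 18469 annual layers.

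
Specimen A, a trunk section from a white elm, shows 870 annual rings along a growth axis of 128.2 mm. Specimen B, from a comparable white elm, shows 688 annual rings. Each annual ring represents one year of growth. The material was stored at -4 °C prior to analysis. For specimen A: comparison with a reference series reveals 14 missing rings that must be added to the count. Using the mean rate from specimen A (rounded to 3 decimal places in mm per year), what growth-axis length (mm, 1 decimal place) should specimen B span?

99.8 mm

Specimen A: adjusted count: 870 + 14 = 884 annual rings.
A: Extension rate ≈ 128.2 / 884 = 0.145 mm per year.
B's length ≈ 0.145 × 688 = 99.8 mm.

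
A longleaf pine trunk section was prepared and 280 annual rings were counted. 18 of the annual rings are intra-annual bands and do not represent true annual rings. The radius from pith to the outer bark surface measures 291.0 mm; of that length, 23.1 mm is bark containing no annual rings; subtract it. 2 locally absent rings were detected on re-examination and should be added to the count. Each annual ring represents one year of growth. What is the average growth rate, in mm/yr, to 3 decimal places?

1.015 mm/yr

After corrections the count is 280 − 18 + 2 = 264 annual rings.
Net length = 291.0 − 23.1 = 267.9 mm.
267.9 mm over 264 years gives 267.9 / 264 ≈ 1.015 mm/yr.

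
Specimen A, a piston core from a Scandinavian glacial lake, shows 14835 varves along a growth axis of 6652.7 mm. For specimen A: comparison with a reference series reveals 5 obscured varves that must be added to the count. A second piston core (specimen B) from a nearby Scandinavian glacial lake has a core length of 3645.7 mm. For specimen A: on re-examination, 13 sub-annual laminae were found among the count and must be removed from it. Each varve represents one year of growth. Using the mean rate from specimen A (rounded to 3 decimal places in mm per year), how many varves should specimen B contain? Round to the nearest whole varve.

8120 varves

Specimen A: true varve count = 14835 − 13 + 5 = 14827.
A: Extension rate ≈ 6652.7 / 14827 = 0.449 mm/yr.
Specimen B: 3645.7 mm / 0.449 mm per year = 8119.60 years ≈ 8120 varves.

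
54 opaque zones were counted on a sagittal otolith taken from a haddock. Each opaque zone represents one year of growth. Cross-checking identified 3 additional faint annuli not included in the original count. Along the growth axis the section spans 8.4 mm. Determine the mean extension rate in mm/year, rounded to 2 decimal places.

After corrections the count is 54 + 3 = 57 opaque zones.
Mean rate = 8.4 mm / 57 years ≈ 0.15 mm/year.

0.15 mm/year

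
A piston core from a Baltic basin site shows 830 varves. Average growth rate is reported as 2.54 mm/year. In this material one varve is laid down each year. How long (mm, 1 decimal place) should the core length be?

830 years of growth are recorded.
Predicted length = 2.54 mm/year × 830 years = 2108.2 mm.

2108.2 mm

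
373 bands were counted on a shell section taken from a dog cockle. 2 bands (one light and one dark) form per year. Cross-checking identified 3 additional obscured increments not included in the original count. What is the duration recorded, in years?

188 years

After corrections the count is 373 + 3 = 376 bands.
376 bands at 2 per year is 376 / 2 = 188 years.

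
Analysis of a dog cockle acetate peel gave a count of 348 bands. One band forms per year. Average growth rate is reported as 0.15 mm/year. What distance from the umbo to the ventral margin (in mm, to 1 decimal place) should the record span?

The record spans 348 years at 0.15 mm per year.
Predicted length = 0.15 mm/year × 348 years = 52.2 mm.

52.2 mm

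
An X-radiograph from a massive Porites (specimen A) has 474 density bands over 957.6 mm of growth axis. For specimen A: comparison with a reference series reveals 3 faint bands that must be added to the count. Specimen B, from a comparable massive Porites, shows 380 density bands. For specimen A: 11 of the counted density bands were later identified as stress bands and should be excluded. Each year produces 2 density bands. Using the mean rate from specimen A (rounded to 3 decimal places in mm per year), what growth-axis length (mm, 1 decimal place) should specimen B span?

780.9 mm

Specimen A: after corrections the count is 474 − 11 + 3 = 466 density bands.
Specimen A: with 2 density bands per year, 466 / 2 = 233 years.
A: 957.6 mm over 233 years gives 957.6 / 233 ≈ 4.110 mm/year.
Specimen B: 380 density bands at 2 per year is 380 / 2 = 190 years. B's length ≈ 4.110 × 190 = 780.9 mm.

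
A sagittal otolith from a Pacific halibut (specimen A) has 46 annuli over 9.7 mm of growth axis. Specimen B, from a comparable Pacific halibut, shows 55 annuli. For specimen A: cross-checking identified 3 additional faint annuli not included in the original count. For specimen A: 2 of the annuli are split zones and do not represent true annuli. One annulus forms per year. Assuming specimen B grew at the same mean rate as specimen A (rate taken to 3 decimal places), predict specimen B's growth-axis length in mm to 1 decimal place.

11.3 mm

Specimen A: after corrections the count is 46 − 2 + 3 = 47 annuli.
A: Mean rate = 9.7 mm / 47 years ≈ 0.206 mm per year.
B's length ≈ 0.206 × 55 = 11.3 mm.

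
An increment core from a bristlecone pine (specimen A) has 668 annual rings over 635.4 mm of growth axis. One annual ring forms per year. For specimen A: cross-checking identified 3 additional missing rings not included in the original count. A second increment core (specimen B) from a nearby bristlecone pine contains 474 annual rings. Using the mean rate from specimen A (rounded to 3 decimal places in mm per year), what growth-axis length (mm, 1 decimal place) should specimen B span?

Specimen A: after corrections the count is 668 + 3 = 671 annual rings.
A: Extension rate ≈ 635.4 / 671 = 0.947 mm/yr.
B's length ≈ 0.947 × 474 = 448.9 mm.

448.9 mm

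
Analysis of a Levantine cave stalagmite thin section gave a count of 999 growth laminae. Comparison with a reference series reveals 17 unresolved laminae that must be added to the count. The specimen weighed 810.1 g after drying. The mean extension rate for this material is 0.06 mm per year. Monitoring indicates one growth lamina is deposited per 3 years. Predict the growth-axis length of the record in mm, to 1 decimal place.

182.9 mm

After corrections the count is 999 + 17 = 1016 growth laminae.
At 3 years per growth lamina, 1016 × 3 = 3048 years.
3048 years at 0.06 mm/year gives 0.06 × 3048 = 182.9 mm.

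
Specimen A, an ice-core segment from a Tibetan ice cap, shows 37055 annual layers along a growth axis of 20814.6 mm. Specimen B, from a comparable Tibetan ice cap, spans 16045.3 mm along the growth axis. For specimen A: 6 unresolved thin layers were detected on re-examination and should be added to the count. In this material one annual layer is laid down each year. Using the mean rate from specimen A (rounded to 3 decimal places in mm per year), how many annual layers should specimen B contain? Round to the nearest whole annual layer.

Specimen A: true annual layer count = 37055 + 6 = 37061.
A: 20814.6 mm over 37061 years gives 20814.6 / 37061 ≈ 0.562 mm per year.
Specimen B: 16045.3 mm / 0.562 mm per year = 28550.36 years ≈ 28550 annual layers.

28550 annual layers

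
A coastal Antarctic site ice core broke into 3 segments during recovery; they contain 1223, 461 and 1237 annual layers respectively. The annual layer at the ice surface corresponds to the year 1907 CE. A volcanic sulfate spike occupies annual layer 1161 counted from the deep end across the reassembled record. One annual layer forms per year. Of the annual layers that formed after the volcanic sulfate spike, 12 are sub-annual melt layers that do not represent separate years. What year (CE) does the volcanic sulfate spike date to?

Total annual layers = 1223 + 461 + 1237 = 2921.
2921 − 1161 = 1760 annual layers lie beyond the volcanic sulfate spike toward the ice surface.
Removing the 12 false annual layers leaves 1760 − 12 = 1748 true annual layers beyond the volcanic sulfate spike.
1907 − 1748 = 159 CE.

159 CE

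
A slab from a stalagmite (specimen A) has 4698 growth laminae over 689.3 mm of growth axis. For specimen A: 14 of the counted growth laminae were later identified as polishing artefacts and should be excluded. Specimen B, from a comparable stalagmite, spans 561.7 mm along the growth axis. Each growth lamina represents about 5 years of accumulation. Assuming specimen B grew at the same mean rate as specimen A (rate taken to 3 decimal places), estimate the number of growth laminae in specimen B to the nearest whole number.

Specimen A: after corrections the count is 4698 − 14 = 4684 growth laminae.
Specimen A: 4684 growth laminae at 5 years each span 4684 × 5 = 23420 years.
A: 689.3 mm over 23420 years gives 689.3 / 23420 ≈ 0.029 mm/yr.
Specimen B: 561.7 mm / 0.029 mm per year = 19368.97 years; at 5 years per growth lamina that is 19368.97 / 5 ≈ 3874 growth laminae.

3874 growth laminae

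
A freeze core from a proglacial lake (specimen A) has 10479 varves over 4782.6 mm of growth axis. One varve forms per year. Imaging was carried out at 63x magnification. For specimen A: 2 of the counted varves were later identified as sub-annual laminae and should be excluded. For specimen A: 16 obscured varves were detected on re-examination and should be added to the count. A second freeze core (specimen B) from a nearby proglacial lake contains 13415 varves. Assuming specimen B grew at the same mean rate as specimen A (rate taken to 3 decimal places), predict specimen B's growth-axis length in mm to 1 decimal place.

6117.2 mm

Specimen A: correcting the raw count gives 10479 − 2 + 16 = 10493 true varves.
A: Extension rate ≈ 4782.6 / 10493 = 0.456 mm per year.
For B, 0.456 mm/year × 13415 years = 6117.2 mm.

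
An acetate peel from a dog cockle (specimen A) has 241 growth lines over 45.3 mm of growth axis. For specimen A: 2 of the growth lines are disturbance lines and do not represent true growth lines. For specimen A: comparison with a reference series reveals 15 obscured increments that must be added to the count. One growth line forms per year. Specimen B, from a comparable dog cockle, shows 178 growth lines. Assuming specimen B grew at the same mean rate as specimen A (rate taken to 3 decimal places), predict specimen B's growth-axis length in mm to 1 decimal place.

31.7 mm

Specimen A: after corrections the count is 241 − 2 + 15 = 254 growth lines.
A: Extension rate ≈ 45.3 / 254 = 0.178 mm per year.
B's length ≈ 0.178 × 178 = 31.7 mm.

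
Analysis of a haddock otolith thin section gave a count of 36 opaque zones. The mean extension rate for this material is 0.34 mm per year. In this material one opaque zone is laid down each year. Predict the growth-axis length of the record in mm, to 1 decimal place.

12.2 mm

The record spans 36 years at 0.34 mm per year.
Predicted length = 0.34 mm/year × 36 years = 12.2 mm.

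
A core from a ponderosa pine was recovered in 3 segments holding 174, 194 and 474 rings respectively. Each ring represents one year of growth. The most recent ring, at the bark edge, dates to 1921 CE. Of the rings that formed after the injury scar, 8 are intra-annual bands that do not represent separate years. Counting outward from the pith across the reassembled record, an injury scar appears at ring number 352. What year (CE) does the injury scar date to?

1439 CE

Total rings = 174 + 194 + 474 = 842.
842 − 352 = 490 rings lie beyond the injury scar toward the bark edge.
Removing the 8 false rings leaves 490 − 8 = 482 true rings beyond the injury scar.
The ring at the bark edge is 1921 CE, so the injury scar dates to 1921 − 482 = 1439 CE.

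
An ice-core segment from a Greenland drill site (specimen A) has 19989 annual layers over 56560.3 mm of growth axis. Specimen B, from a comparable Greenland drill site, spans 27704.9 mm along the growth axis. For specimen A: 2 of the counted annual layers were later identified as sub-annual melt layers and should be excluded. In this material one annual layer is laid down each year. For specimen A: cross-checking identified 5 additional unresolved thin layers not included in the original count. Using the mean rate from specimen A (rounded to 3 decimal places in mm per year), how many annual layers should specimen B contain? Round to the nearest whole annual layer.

9793 annual layers

Specimen A: correcting the raw count gives 19989 − 2 + 5 = 19992 true annual layers.
A: Extension rate ≈ 56560.3 / 19992 = 2.829 mm/year.
For B, 27704.9 / 2.829 = 9793.18 years ≈ 9793 annual layers.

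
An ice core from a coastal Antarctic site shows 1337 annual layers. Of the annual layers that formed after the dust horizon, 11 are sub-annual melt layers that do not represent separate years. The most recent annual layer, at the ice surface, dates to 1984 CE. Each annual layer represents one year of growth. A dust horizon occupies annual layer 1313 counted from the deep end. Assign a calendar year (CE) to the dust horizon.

Between annual layer 1313 and the ice surface there are 1337 − 1313 = 24 annual layers.
24 − 11 false = 13 true annual layers after the dust horizon.
1984 − 13 = 1971 CE.

1971 CE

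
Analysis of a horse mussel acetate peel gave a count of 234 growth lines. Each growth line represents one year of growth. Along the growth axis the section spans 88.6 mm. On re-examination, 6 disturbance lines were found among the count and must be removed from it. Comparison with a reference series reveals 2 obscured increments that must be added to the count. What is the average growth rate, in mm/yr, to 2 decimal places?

Correcting the raw count gives 234 − 6 + 2 = 230 true growth lines.
Mean rate = 88.6 mm / 230 years ≈ 0.39 mm/yr.

0.39 mm/yr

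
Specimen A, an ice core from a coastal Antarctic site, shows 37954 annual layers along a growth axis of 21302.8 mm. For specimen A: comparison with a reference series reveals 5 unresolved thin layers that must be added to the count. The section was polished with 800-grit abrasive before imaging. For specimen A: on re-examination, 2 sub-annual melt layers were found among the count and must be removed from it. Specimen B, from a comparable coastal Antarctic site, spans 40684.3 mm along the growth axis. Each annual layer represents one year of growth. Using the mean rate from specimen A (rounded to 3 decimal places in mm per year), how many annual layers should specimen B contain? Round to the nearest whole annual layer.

72521 annual layers

Specimen A: correcting the raw count gives 37954 − 2 + 5 = 37957 true annual layers.
A: Extension rate ≈ 21302.8 / 37957 = 0.561 mm/year.
B spans 40684.3 / 0.561 = 72521.03 years ≈ 72521 annual layers.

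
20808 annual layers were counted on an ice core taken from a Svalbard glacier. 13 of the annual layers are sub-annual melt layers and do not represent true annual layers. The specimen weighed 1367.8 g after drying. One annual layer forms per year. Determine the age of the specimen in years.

20795 years

True annual layer count = 20808 − 13 = 20795.
With a one-to-one annual layer periodicity this is 20795 years.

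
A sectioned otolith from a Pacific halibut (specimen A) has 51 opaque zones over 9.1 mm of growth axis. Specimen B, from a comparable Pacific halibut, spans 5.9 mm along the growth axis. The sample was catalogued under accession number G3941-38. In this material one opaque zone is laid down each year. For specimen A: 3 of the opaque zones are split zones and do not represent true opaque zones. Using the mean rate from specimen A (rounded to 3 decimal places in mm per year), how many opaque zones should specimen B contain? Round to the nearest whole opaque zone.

Specimen A: true opaque zone count = 51 − 3 = 48.
A: Extension rate ≈ 9.1 / 48 = 0.190 mm per year.
Specimen B: 5.9 mm / 0.190 mm per year = 31.05 years ≈ 31 opaque zones.

31 opaque zones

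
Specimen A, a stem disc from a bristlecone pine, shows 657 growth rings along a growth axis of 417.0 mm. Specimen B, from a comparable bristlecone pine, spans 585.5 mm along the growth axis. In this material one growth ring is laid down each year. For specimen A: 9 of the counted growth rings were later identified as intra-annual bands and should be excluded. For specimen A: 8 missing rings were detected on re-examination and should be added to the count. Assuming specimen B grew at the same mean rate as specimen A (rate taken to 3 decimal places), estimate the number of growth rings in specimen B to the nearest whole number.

921 growth rings

Specimen A: adjusted count: 657 − 9 + 8 = 656 growth rings.
A: 417.0 mm over 656 years gives 417.0 / 656 ≈ 0.636 mm per year.
For B, 585.5 / 0.636 = 920.60 years ≈ 921 growth rings.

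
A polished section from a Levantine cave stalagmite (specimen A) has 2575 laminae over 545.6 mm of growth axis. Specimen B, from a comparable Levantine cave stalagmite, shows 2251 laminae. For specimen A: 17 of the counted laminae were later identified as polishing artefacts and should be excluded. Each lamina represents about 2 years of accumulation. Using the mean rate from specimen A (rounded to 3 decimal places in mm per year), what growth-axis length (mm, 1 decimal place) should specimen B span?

481.7 mm

Specimen A: adjusted count: 2575 − 17 = 2558 laminae.
Specimen A: 2558 laminae at 2 years each span 2558 × 2 = 5116 years.
A: Mean rate = 545.6 mm / 5116 years ≈ 0.107 mm/yr.
Specimen B: at 2 years per lamina, 2251 × 2 = 4502 years. Length of B = 0.107 × 4502 = 481.7 mm.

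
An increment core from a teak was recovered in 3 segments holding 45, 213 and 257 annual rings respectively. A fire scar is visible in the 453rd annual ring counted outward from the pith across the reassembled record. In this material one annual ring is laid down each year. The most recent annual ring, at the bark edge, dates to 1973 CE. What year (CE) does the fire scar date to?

Total annual rings = 45 + 213 + 257 = 515.
515 − 453 = 62 annual rings lie beyond the fire scar toward the bark edge.
1973 − 62 = 1911 CE.

1911 CE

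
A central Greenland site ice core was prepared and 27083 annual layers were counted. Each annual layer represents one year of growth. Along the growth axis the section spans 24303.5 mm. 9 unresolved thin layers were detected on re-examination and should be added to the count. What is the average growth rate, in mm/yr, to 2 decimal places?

0.90 mm/yr

After corrections the count is 27083 + 9 = 27092 annual layers.
Extension rate ≈ 24303.5 / 27092 = 0.90 mm/yr.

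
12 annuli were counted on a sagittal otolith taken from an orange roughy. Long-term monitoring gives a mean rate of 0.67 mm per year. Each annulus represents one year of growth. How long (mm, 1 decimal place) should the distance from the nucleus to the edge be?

8.0 mm

12 years of growth are recorded.
Predicted length = 0.67 mm/year × 12 years = 8.0 mm.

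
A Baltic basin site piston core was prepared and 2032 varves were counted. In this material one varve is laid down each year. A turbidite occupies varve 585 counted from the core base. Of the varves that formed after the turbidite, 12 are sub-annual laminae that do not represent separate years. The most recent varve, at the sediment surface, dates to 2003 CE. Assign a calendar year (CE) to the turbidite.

568 CE

Between varve 585 and the sediment surface there are 2032 − 585 = 1447 varves.
Removing the 12 false varves leaves 1447 − 12 = 1435 true varves beyond the turbidite.
Counting back 1435 years from 2003 CE places the turbidite in 2003 − 1435 = 568 CE.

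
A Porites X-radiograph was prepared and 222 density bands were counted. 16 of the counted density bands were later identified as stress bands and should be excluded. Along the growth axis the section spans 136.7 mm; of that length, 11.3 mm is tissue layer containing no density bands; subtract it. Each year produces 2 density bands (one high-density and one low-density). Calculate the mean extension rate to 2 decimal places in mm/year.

1.22 mm/year

After corrections the count is 222 − 16 = 206 density bands.
Dividing by 2 density bands per year: 206 / 2 = 103 years.
Removing the 11.3 mm offcut leaves 136.7 − 11.3 = 125.4 mm.
125.4 mm over 103 years gives 125.4 / 103 ≈ 1.22 mm/year.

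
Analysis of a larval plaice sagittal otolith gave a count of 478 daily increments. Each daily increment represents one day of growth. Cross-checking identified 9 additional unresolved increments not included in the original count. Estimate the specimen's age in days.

Correcting the raw count gives 478 + 9 = 487 true daily increments.
One daily increment per day makes the duration 487 days.

487 days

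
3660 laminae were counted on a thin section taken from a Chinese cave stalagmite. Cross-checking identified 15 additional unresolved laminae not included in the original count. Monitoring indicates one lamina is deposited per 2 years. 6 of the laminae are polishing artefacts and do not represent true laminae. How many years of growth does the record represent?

Adjusted count: 3660 − 6 + 15 = 3669 laminae.
At 2 years per lamina, 3669 × 2 = 7338 years.

7338 years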